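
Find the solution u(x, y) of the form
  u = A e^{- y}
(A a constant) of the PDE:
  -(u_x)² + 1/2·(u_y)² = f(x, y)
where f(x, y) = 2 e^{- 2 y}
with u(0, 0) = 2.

Answer: u(x, y) = 2 e^{- y}

Derivation:
Substitute the ansatz u = A e^{- y} into the left-hand side.
Derivatives of the ansatz:
  u_x = 0
  u_y = - A e^{- y}
Term by term:
  -(u_x)² = 0
  1/2·(u_y)² = \frac{A^{2} e^{- 2 y}}{2}
So the left-hand side equals
  \frac{A^{2} e^{- 2 y}}{2}
This must equal f(x, y) = 2 e^{- 2 y} identically.
Matching coefficients of the independent functions:
  [e^{- 2 y}]:  \frac{A^{2}}{2} = 2
These equations allow (A) = (-2) or (2).
Impose the point condition(s):
  u(0, 0) = 2  ⟹  A = 2
Only A = 2 satisfies everything.
Hence u(x, y) = 2 e^{- y}.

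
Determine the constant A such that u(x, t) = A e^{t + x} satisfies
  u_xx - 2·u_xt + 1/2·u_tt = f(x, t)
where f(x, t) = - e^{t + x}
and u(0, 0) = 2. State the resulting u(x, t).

Substitute the ansatz u = A e^{t + x} into the left-hand side.
Derivatives of the ansatz:
  u_xx = A e^{t} e^{x}
  u_xt = A e^{t} e^{x}
  u_tt = A e^{t} e^{x}
Term by term:
  u_xx = A e^{t} e^{x}
  -2·u_xt = - 2 A e^{t} e^{x}
  1/2·u_tt = \frac{A e^{t} e^{x}}{2}
So the left-hand side equals
  - \frac{A e^{t} e^{x}}{2}
This must equal f(x, t) identically; expanded, f = - e^{t} e^{x}.
Matching coefficients of the independent functions:
  [e^{t} e^{x}]:  - \frac{A}{2} = -1
Solving: A = 2.
Check against the point condition:
  u(0, 0) = 2  ⟹  A = 2  ✓
Hence u(x, t) = 2 e^{t + x}.

Answer: u(x, t) = 2 e^{t + x}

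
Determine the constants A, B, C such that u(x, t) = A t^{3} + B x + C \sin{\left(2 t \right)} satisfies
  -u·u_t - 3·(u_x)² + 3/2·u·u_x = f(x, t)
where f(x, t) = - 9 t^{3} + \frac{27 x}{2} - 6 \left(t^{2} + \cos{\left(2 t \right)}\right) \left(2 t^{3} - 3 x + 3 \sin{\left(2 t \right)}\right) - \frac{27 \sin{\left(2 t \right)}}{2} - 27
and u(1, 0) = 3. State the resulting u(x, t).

Substitute the ansatz u = A t^{3} + B x + C \sin{\left(2 t \right)} into the left-hand side.
Derivatives of the ansatz:
  u_t = 3 A t^{2} + 2 C \cos{\left(2 t \right)}
  u_x = B
Term by term:
  -u·u_t = - 3 A^{2} t^{5} - 3 A B t^{2} x - 2 A C t^{3} \cos{\left(2 t \right)} - 3 A C t^{2} \sin{\left(2 t \right)} - 2 B C x \cos{\left(2 t \right)} - 2 C^{2} \sin{\left(2 t \right)} \cos{\left(2 t \right)}
  -3·(u_x)² = - 3 B^{2}
  3/2·u·u_x = \frac{3 A B t^{3}}{2} + \frac{3 B^{2} x}{2} + \frac{3 B C \sin{\left(2 t \right)}}{2}
So the left-hand side equals
  - 3 A^{2} t^{5} + \frac{3 A B t^{3}}{2} - 3 A B t^{2} x - 2 A C t^{3} \cos{\left(2 t \right)} - 3 A C t^{2} \sin{\left(2 t \right)} + \frac{3 B^{2} x}{2} - 3 B^{2} - 2 B C x \cos{\left(2 t \right)} + \frac{3 B C \sin{\left(2 t \right)}}{2} - 2 C^{2} \sin{\left(2 t \right)} \cos{\left(2 t \right)}
This must equal f(x, t) identically; expanded, f = - 12 t^{5} - 12 t^{3} \cos{\left(2 t \right)} - 9 t^{3} + 18 t^{2} x - 18 t^{2} \sin{\left(2 t \right)} + 18 x \cos{\left(2 t \right)} + \frac{27 x}{2} - 18 \sin{\left(2 t \right)} \cos{\left(2 t \right)} - \frac{27 \sin{\left(2 t \right)}}{2} - 27.
Matching coefficients of the independent functions:
  [constant term]:  - 3 B^{2} = -27
  [t^{3}]:  \frac{3 A B}{2} = -9
  [t^{5}]:  - 3 A^{2} = -12
  [x]:  \frac{3 B^{2}}{2} = \frac{27}{2}
  [t^{2} x]:  - 3 A B = 18
  [t^{2} \sin{\left(2 t \right)}]:  - 3 A C = -18
  [t^{3} \cos{\left(2 t \right)}]:  - 2 A C = -12
  [x \cos{\left(2 t \right)}]:  - 2 B C = 18
  [\sin{\left(2 t \right)} \cos{\left(2 t \right)}]:  - 2 C^{2} = -18
  [\sin{\left(2 t \right)}]:  \frac{3 B C}{2} = - \frac{27}{2}
These equations allow (A, B, C) = (-2, 3, -3) or (2, -3, 3).
Impose the point condition(s):
  u(1, 0) = 3  ⟹  B = 3
Only A = -2, B = 3, C = -3 satisfies everything.
Hence u(x, t) = - 2 t^{3} + 3 x - 3 \sin{\left(2 t \right)}.

Answer: u(x, t) = - 2 t^{3} + 3 x - 3 \sin{\left(2 t \right)}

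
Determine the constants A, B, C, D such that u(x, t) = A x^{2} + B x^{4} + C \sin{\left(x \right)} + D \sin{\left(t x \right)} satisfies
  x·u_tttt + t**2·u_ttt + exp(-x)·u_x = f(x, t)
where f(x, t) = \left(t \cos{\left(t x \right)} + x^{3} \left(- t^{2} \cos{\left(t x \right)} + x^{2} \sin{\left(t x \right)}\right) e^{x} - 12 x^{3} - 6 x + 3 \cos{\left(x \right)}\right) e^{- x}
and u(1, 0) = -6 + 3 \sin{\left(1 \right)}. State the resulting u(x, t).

Answer: u(x, t) = - 3 x^{4} - 3 x^{2} + 3 \sin{\left(x \right)} + \sin{\left(t x \right)}

Derivation:
Substitute the ansatz u = A x^{2} + B x^{4} + C \sin{\left(x \right)} + D \sin{\left(t x \right)} into the left-hand side.
Derivatives of the ansatz:
  u_tttt = D x^{4} \sin{\left(t x \right)}
  u_ttt = - D x^{3} \cos{\left(t x \right)}
  u_x = 2 A x + 4 B x^{3} + C \cos{\left(x \right)} + D t \cos{\left(t x \right)}
Term by term:
  x·u_tttt = D x^{5} \sin{\left(t x \right)}
  t**2·u_ttt = - D t^{2} x^{3} \cos{\left(t x \right)}
  exp(-x)·u_x = 2 A x e^{- x} + 4 B x^{3} e^{- x} + C e^{- x} \cos{\left(x \right)} + D t e^{- x} \cos{\left(t x \right)}
So the left-hand side equals
  2 A x e^{- x} + 4 B x^{3} e^{- x} + C e^{- x} \cos{\left(x \right)} - D t^{2} x^{3} \cos{\left(t x \right)} + D t e^{- x} \cos{\left(t x \right)} + D x^{5} \sin{\left(t x \right)}
This must equal f(x, t) identically; expanded, f = - t^{2} x^{3} \cos{\left(t x \right)} + t e^{- x} \cos{\left(t x \right)} + x^{5} \sin{\left(t x \right)} - 12 x^{3} e^{- x} - 6 x e^{- x} + 3 e^{- x} \cos{\left(x \right)}.
Matching coefficients of the independent functions:
  [x e^{- x}]:  2 A = -6
  [x^{3} e^{- x}]:  4 B = -12
  [x^{5} \sin{\left(t x \right)}, t e^{- x} \cos{\left(t x \right)}]:  D = 1
  [e^{- x} \cos{\left(x \right)}]:  C = 3
  [t^{2} x^{3} \cos{\left(t x \right)}]:  - D = -1
Solving: A = -3, B = -3, C = 3, D = 1.
Check against the point condition:
  u(1, 0) = -6 + 3 \sin{\left(1 \right)}  ⟹  A + B + C \sin{\left(1 \right)} = -6 + 3 \sin{\left(1 \right)}  ✓
Hence u(x, t) = - 3 x^{4} - 3 x^{2} + 3 \sin{\left(x \right)} + \sin{\left(t x \right)}.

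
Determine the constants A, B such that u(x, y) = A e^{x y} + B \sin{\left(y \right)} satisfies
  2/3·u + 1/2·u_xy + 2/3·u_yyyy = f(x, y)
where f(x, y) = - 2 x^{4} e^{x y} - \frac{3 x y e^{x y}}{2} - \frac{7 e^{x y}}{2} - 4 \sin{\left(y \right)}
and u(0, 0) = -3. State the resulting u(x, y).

Substitute the ansatz u = A e^{x y} + B \sin{\left(y \right)} into the left-hand side.
Derivatives of the ansatz:
  u_xy = A x y e^{x y} + A e^{x y}
  u_yyyy = A x^{4} e^{x y} + B \sin{\left(y \right)}
Term by term:
  2/3·u = \frac{2 A e^{x y}}{3} + \frac{2 B \sin{\left(y \right)}}{3}
  1/2·u_xy = \frac{A x y e^{x y}}{2} + \frac{A e^{x y}}{2}
  2/3·u_yyyy = \frac{2 A x^{4} e^{x y}}{3} + \frac{2 B \sin{\left(y \right)}}{3}
So the left-hand side equals
  \frac{2 A x^{4} e^{x y}}{3} + \frac{A x y e^{x y}}{2} + \frac{7 A e^{x y}}{6} + \frac{4 B \sin{\left(y \right)}}{3}
This must equal f(x, y) = - 2 x^{4} e^{x y} - \frac{3 x y e^{x y}}{2} - \frac{7 e^{x y}}{2} - 4 \sin{\left(y \right)} identically.
Matching coefficients of the independent functions:
  [x^{4} e^{x y}]:  \frac{2 A}{3} = -2
  [x y e^{x y}]:  \frac{A}{2} = - \frac{3}{2}
  [e^{x y}]:  \frac{7 A}{6} = - \frac{7}{2}
  [\sin{\left(y \right)}]:  \frac{4 B}{3} = -4
Solving: A = -3, B = -3.
Check against the point condition:
  u(0, 0) = -3  ⟹  A = -3  ✓
Hence u(x, y) = - 3 e^{x y} - 3 \sin{\left(y \right)}.

Answer: u(x, y) = - 3 e^{x y} - 3 \sin{\left(y \right)}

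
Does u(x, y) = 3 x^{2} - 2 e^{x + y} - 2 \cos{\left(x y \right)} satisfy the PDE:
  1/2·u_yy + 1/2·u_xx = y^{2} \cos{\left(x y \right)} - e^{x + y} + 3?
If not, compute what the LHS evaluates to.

Evaluate each term of the left-hand side for u = 3 x^{2} - 2 e^{x + y} - 2 \cos{\left(x y \right)}.
Derivatives:
  u_yy = 2 x^{2} \cos{\left(x y \right)} - 2 e^{x} e^{y}
  u_xx = 2 y^{2} \cos{\left(x y \right)} - 2 e^{x} e^{y} + 6
Terms:
  1/2·u_yy = x^{2} \cos{\left(x y \right)} - e^{x + y}
  1/2·u_xx = y^{2} \cos{\left(x y \right)} - e^{x + y} + 3
Sum: LHS = x^{2} \cos{\left(x y \right)} + y^{2} \cos{\left(x y \right)} - 2 e^{x + y} + 3
Given right-hand side: y^{2} \cos{\left(x y \right)} - e^{x + y} + 3. Difference LHS − RHS = x^{2} \cos{\left(x y \right)} - e^{x + y} ≠ 0, so u is not a solution.

Answer: No, the LHS evaluates to x^{2} \cos{\left(x y \right)} + y^{2} \cos{\left(x y \right)} - 2 e^{x + y} + 3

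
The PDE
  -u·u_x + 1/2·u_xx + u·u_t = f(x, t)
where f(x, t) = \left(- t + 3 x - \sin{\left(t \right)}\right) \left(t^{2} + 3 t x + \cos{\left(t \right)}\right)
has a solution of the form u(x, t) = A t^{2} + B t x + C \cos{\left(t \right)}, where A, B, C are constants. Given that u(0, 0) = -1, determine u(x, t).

Substitute the ansatz u = A t^{2} + B t x + C \cos{\left(t \right)} into the left-hand side.
Derivatives of the ansatz:
  u_x = B t
  u_xx = 0
  u_t = 2 A t + B x - C \sin{\left(t \right)}
Term by term:
  -u·u_x = - A B t^{3} - B^{2} t^{2} x - B C t \cos{\left(t \right)}
  1/2·u_xx = 0
  u·u_t = 2 A^{2} t^{3} + 3 A B t^{2} x - A C t^{2} \sin{\left(t \right)} + 2 A C t \cos{\left(t \right)} + B^{2} t x^{2} - B C t x \sin{\left(t \right)} + B C x \cos{\left(t \right)} - C^{2} \sin{\left(t \right)} \cos{\left(t \right)}
So the left-hand side equals
  2 A^{2} t^{3} - A B t^{3} + 3 A B t^{2} x - A C t^{2} \sin{\left(t \right)} + 2 A C t \cos{\left(t \right)} - B^{2} t^{2} x + B^{2} t x^{2} - B C t x \sin{\left(t \right)} - B C t \cos{\left(t \right)} + B C x \cos{\left(t \right)} - C^{2} \sin{\left(t \right)} \cos{\left(t \right)}
This must equal f(x, t) identically; expanded, f = - t^{3} - t^{2} \sin{\left(t \right)} + 9 t x^{2} - 3 t x \sin{\left(t \right)} - t \cos{\left(t \right)} + 3 x \cos{\left(t \right)} - \sin{\left(t \right)} \cos{\left(t \right)}.
Matching coefficients of the independent functions:
  [t^{3}]:  2 A^{2} - A B = -1
  [t x^{2}]:  B^{2} = 9
  [t \cos{\left(t \right)}]:  2 A C - B C = -1
  [t^{2} x]:  3 A B - B^{2} = 0
  [t^{2} \sin{\left(t \right)}]:  - A C = -1
  [x \cos{\left(t \right)}]:  B C = 3
  [\sin{\left(t \right)} \cos{\left(t \right)}]:  - C^{2} = -1
  [t x \sin{\left(t \right)}]:  - B C = -3
These equations allow (A, B, C) = (-1, -3, -1) or (1, 3, 1).
Impose the point condition(s):
  u(0, 0) = -1  ⟹  C = -1
Only A = -1, B = -3, C = -1 satisfies everything.
Hence u(x, t) = - t^{2} - 3 t x - \cos{\left(t \right)}.

Answer: u(x, t) = - t^{2} - 3 t x - \cos{\left(t \right)}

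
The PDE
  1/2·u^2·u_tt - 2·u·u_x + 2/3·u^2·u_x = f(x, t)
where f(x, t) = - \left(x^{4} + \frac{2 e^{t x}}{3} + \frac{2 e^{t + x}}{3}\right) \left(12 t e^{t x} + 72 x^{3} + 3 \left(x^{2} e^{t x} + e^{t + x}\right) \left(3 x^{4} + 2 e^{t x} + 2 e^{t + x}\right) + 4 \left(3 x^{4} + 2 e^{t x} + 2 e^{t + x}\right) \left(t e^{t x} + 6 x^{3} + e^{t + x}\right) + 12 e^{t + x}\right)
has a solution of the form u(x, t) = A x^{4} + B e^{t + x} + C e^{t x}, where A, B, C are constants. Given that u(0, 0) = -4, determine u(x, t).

Substitute the ansatz u = A x^{4} + B e^{t + x} + C e^{t x} into the left-hand side.
Derivatives of the ansatz:
  u_tt = B e^{t} e^{x} + C x^{2} e^{t x}
  u_x = 4 A x^{3} + B e^{t} e^{x} + C t e^{t x}
Term by term:
  1/2·u^2·u_tt = \frac{A^{2} B x^{8} e^{t} e^{x}}{2} + \frac{A^{2} C x^{10} e^{t x}}{2} + A B^{2} x^{4} e^{2 t} e^{2 x} + A B C x^{6} e^{t} e^{x} e^{t x} + A B C x^{4} e^{t} e^{x} e^{t x} + A C^{2} x^{6} e^{2 t x} + \frac{B^{3} e^{3 t} e^{3 x}}{2} + \frac{B^{2} C x^{2} e^{2 t} e^{2 x} e^{t x}}{2} + B^{2} C e^{2 t} e^{2 x} e^{t x} + B C^{2} x^{2} e^{t} e^{x} e^{2 t x} + \frac{B C^{2} e^{t} e^{x} e^{2 t x}}{2} + \frac{C^{3} x^{2} e^{3 t x}}{2}
  -2·u·u_x = - 8 A^{2} x^{7} - 2 A B x^{4} e^{t} e^{x} - 8 A B x^{3} e^{t} e^{x} - 2 A C t x^{4} e^{t x} - 8 A C x^{3} e^{t x} - 2 B^{2} e^{2 t} e^{2 x} - 2 B C t e^{t} e^{x} e^{t x} - 2 B C e^{t} e^{x} e^{t x} - 2 C^{2} t e^{2 t x}
  2/3·u^2·u_x = \frac{8 A^{3} x^{11}}{3} + \frac{2 A^{2} B x^{8} e^{t} e^{x}}{3} + \frac{16 A^{2} B x^{7} e^{t} e^{x}}{3} + \frac{2 A^{2} C t x^{8} e^{t x}}{3} + \frac{16 A^{2} C x^{7} e^{t x}}{3} + \frac{4 A B^{2} x^{4} e^{2 t} e^{2 x}}{3} + \frac{8 A B^{2} x^{3} e^{2 t} e^{2 x}}{3} + \frac{4 A B C t x^{4} e^{t} e^{x} e^{t x}}{3} + \frac{4 A B C x^{4} e^{t} e^{x} e^{t x}}{3} + \frac{16 A B C x^{3} e^{t} e^{x} e^{t x}}{3} + \frac{4 A C^{2} t x^{4} e^{2 t x}}{3} + \frac{8 A C^{2} x^{3} e^{2 t x}}{3} + \frac{2 B^{3} e^{3 t} e^{3 x}}{3} + \frac{2 B^{2} C t e^{2 t} e^{2 x} e^{t x}}{3} + \frac{4 B^{2} C e^{2 t} e^{2 x} e^{t x}}{3} + \frac{4 B C^{2} t e^{t} e^{x} e^{2 t x}}{3} + \frac{2 B C^{2} e^{t} e^{x} e^{2 t x}}{3} + \frac{2 C^{3} t e^{3 t x}}{3}
Sum these and collect like terms in the independent variables.
This must equal f(x, t) identically; expanded, f = - 12 t x^{8} e^{t x} - 16 t x^{4} e^{t} e^{x} e^{t x} - 16 t x^{4} e^{2 t x} - 12 t x^{4} e^{t x} - \frac{16 t e^{2 t} e^{2 x} e^{t x}}{3} - \frac{32 t e^{t} e^{x} e^{2 t x}}{3} - 8 t e^{t} e^{x} e^{t x} - \frac{16 t e^{3 t x}}{3} - 8 t e^{2 t x} - 72 x^{11} - 9 x^{10} e^{t x} - 21 x^{8} e^{t} e^{x} - 96 x^{7} e^{t} e^{x} - 96 x^{7} e^{t x} - 72 x^{7} - 12 x^{6} e^{t} e^{x} e^{t x} - 12 x^{6} e^{2 t x} - 28 x^{4} e^{2 t} e^{2 x} - 28 x^{4} e^{t} e^{x} e^{t x} - 12 x^{4} e^{t} e^{x} - 32 x^{3} e^{2 t} e^{2 x} - 64 x^{3} e^{t} e^{x} e^{t x} - 48 x^{3} e^{t} e^{x} - 32 x^{3} e^{2 t x} - 48 x^{3} e^{t x} - 4 x^{2} e^{2 t} e^{2 x} e^{t x} - 8 x^{2} e^{t} e^{x} e^{2 t x} - 4 x^{2} e^{3 t x} - \frac{28 e^{3 t} e^{3 x}}{3} - \frac{56 e^{2 t} e^{2 x} e^{t x}}{3} - 8 e^{2 t} e^{2 x} - \frac{28 e^{t} e^{x} e^{2 t x}}{3} - 8 e^{t} e^{x} e^{t x}.
Matching coefficients of the independent functions:
(each divided by its leading coefficient; functions giving the same equation are listed together)
  [x^{7}]:  A^{2} - 9 = 0
  [x^{11}]:  A^{3} + 27 = 0
  [t e^{2 t x}]:  C^{2} - 4 = 0
  [t e^{3 t x}, x^{2} e^{3 t x}]:  C^{3} + 8 = 0
  [x^{3} e^{t x}, t x^{4} e^{t x}]:  A C - 6 = 0
  [x^{3} e^{2 t x}, x^{6} e^{2 t x}, t x^{4} e^{2 t x}]:  A C^{2} + 12 = 0
  [x^{7} e^{t x}, x^{10} e^{t x}, t x^{8} e^{t x}]:  A^{2} C + 18 = 0
  [e^{2 t} e^{2 x}]:  B^{2} - 4 = 0
  [e^{3 t} e^{3 x}]:  B^{3} + 8 = 0
  [x^{3} e^{t} e^{x}, x^{4} e^{t} e^{x}]:  A B - 6 = 0
  [x^{3} e^{2 t} e^{2 x}, x^{4} e^{2 t} e^{2 x}]:  A B^{2} + 12 = 0
  [x^{7} e^{t} e^{x}, x^{8} e^{t} e^{x}]:  A^{2} B + 18 = 0
  [e^{t} e^{x} e^{t x}, t e^{t} e^{x} e^{t x}]:  B C - 4 = 0
  [e^{t} e^{x} e^{2 t x}, t e^{t} e^{x} e^{2 t x}, x^{2} e^{t} e^{x} e^{2 t x}]:  B C^{2} + 8 = 0
  [e^{2 t} e^{2 x} e^{t x}, t e^{2 t} e^{2 x} e^{t x}, x^{2} e^{2 t} e^{2 x} e^{t x}]:  B^{2} C + 8 = 0
  [x^{3} e^{t} e^{x} e^{t x}, x^{4} e^{t} e^{x} e^{t x}, x^{6} e^{t} e^{x} e^{t x}, …]:  A B C + 12 = 0
Solving: A = -3, B = -2, C = -2.
Check against the point condition:
  u(0, 0) = -4  ⟹  B + C = -4  ✓
Hence u(x, t) = - 3 x^{4} - 2 e^{t x} - 2 e^{t + x}.

Answer: u(x, t) = - 3 x^{4} - 2 e^{t x} - 2 e^{t + x}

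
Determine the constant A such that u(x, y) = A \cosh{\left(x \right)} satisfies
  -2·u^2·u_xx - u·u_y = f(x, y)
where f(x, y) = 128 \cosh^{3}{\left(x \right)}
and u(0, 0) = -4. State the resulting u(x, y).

Answer: u(x, y) = - 4 \cosh{\left(x \right)}

Derivation:
Substitute the ansatz u = A \cosh{\left(x \right)} into the left-hand side.
Derivatives of the ansatz:
  u_xx = A \cosh{\left(x \right)}
  u_y = 0
Term by term:
  -2·u^2·u_xx = - 2 A^{3} \cosh^{3}{\left(x \right)}
  -u·u_y = 0
So the left-hand side equals
  - 2 A^{3} \cosh^{3}{\left(x \right)}
This must equal f(x, y) = 128 \cosh^{3}{\left(x \right)} identically.
Matching coefficients of the independent functions:
  [\cosh^{3}{\left(x \right)}]:  - 2 A^{3} = 128
Solving: A = -4.
Check against the point condition:
  u(0, 0) = -4  ⟹  A = -4  ✓
Hence u(x, y) = - 4 \cosh{\left(x \right)}.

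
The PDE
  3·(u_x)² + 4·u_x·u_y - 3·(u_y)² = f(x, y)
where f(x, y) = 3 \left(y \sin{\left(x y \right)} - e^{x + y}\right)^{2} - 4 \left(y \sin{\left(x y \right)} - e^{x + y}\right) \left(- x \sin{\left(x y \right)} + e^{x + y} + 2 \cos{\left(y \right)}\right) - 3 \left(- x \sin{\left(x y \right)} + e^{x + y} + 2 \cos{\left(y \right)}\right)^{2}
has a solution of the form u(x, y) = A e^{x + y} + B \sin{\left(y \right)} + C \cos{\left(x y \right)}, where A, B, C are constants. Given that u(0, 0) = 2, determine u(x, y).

Substitute the ansatz u = A e^{x + y} + B \sin{\left(y \right)} + C \cos{\left(x y \right)} into the left-hand side.
Derivatives of the ansatz:
  u_x = A e^{x} e^{y} - C y \sin{\left(x y \right)}
  u_y = A e^{x} e^{y} + B \cos{\left(y \right)} - C x \sin{\left(x y \right)}
Term by term:
  3·(u_x)² = 3 A^{2} e^{2 x} e^{2 y} - 6 A C y e^{x} e^{y} \sin{\left(x y \right)} + 3 C^{2} y^{2} \sin^{2}{\left(x y \right)}
  4·u_x·u_y = 4 A^{2} e^{2 x} e^{2 y} + 4 A B e^{x} e^{y} \cos{\left(y \right)} - 4 A C x e^{x} e^{y} \sin{\left(x y \right)} - 4 A C y e^{x} e^{y} \sin{\left(x y \right)} - 4 B C y \sin{\left(x y \right)} \cos{\left(y \right)} + 4 C^{2} x y \sin^{2}{\left(x y \right)}
  -3·(u_y)² = - 3 A^{2} e^{2 x} e^{2 y} - 6 A B e^{x} e^{y} \cos{\left(y \right)} + 6 A C x e^{x} e^{y} \sin{\left(x y \right)} - 3 B^{2} \cos^{2}{\left(y \right)} + 6 B C x \sin{\left(x y \right)} \cos{\left(y \right)} - 3 C^{2} x^{2} \sin^{2}{\left(x y \right)}
So the left-hand side equals
  4 A^{2} e^{2 x} e^{2 y} - 2 A B e^{x} e^{y} \cos{\left(y \right)} + 2 A C x e^{x} e^{y} \sin{\left(x y \right)} - 10 A C y e^{x} e^{y} \sin{\left(x y \right)} - 3 B^{2} \cos^{2}{\left(y \right)} + 6 B C x \sin{\left(x y \right)} \cos{\left(y \right)} - 4 B C y \sin{\left(x y \right)} \cos{\left(y \right)} - 3 C^{2} x^{2} \sin^{2}{\left(x y \right)} + 4 C^{2} x y \sin^{2}{\left(x y \right)} + 3 C^{2} y^{2} \sin^{2}{\left(x y \right)}
This must equal f(x, y) identically; expanded, f = - 3 x^{2} \sin^{2}{\left(x y \right)} + 4 x y \sin^{2}{\left(x y \right)} + 2 x e^{x} e^{y} \sin{\left(x y \right)} + 12 x \sin{\left(x y \right)} \cos{\left(y \right)} + 3 y^{2} \sin^{2}{\left(x y \right)} - 10 y e^{x} e^{y} \sin{\left(x y \right)} - 8 y \sin{\left(x y \right)} \cos{\left(y \right)} + 4 e^{2 x} e^{2 y} - 4 e^{x} e^{y} \cos{\left(y \right)} - 12 \cos^{2}{\left(y \right)}.
Matching coefficients of the independent functions:
  [x^{2} \sin^{2}{\left(x y \right)}]:  - 3 C^{2} = -3
  [y^{2} \sin^{2}{\left(x y \right)}]:  3 C^{2} = 3
  [e^{2 x} e^{2 y}]:  4 A^{2} = 4
  [x y \sin^{2}{\left(x y \right)}]:  4 C^{2} = 4
  [x \sin{\left(x y \right)} \cos{\left(y \right)}]:  6 B C = 12
  [y \sin{\left(x y \right)} \cos{\left(y \right)}]:  - 4 B C = -8
  [e^{x} e^{y} \cos{\left(y \right)}]:  - 2 A B = -4
  [x e^{x} e^{y} \sin{\left(x y \right)}]:  2 A C = 2
  [y e^{x} e^{y} \sin{\left(x y \right)}]:  - 10 A C = -10
  [\cos^{2}{\left(y \right)}]:  - 3 B^{2} = -12
These equations allow (A, B, C) = (-1, -2, -1) or (1, 2, 1).
Impose the point condition(s):
  u(0, 0) = 2  ⟹  A + C = 2
Only A = 1, B = 2, C = 1 satisfies everything.
Hence u(x, y) = e^{x + y} + 2 \sin{\left(y \right)} + \cos{\left(x y \right)}.

Answer: u(x, y) = e^{x + y} + 2 \sin{\left(y \right)} + \cos{\left(x y \right)}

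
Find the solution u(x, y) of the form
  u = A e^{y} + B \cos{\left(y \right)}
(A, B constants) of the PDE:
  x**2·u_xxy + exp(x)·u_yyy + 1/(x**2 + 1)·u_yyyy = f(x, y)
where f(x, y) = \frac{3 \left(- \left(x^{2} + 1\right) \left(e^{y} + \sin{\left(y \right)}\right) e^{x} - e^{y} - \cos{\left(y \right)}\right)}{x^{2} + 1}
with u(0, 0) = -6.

Substitute the ansatz u = A e^{y} + B \cos{\left(y \right)} into the left-hand side.
Derivatives of the ansatz:
  u_xxy = 0
  u_yyy = A e^{y} + B \sin{\left(y \right)}
  u_yyyy = A e^{y} + B \cos{\left(y \right)}
Term by term:
  x**2·u_xxy = 0
  exp(x)·u_yyy = A e^{x} e^{y} + B e^{x} \sin{\left(y \right)}
  1/(x**2 + 1)·u_yyyy = \frac{A e^{y}}{x^{2} + 1} + \frac{B \cos{\left(y \right)}}{x^{2} + 1}
So the left-hand side equals
  A e^{x} e^{y} + \frac{A e^{y}}{x^{2} + 1} + B e^{x} \sin{\left(y \right)} + \frac{B \cos{\left(y \right)}}{x^{2} + 1}
This must equal f(x, y) identically; expanded, f = - 3 e^{x} e^{y} - 3 e^{x} \sin{\left(y \right)} - \frac{3 e^{y}}{x^{2} + 1} - \frac{3 \cos{\left(y \right)}}{x^{2} + 1}.
Matching coefficients of the independent functions:
  [\frac{e^{y}}{x^{2} + 1}, e^{x} e^{y}]:  A = -3
  [\frac{\cos{\left(y \right)}}{x^{2} + 1}, e^{x} \sin{\left(y \right)}]:  B = -3
Solving: A = -3, B = -3.
Check against the point condition:
  u(0, 0) = -6  ⟹  A + B = -6  ✓
Hence u(x, y) = - 3 e^{y} - 3 \cos{\left(y \right)}.

Answer: u(x, y) = - 3 e^{y} - 3 \cos{\left(y \right)}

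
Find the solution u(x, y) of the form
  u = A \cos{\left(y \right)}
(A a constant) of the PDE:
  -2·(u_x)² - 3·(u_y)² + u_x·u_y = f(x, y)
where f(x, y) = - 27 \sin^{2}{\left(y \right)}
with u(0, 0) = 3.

Substitute the ansatz u = A \cos{\left(y \right)} into the left-hand side.
Derivatives of the ansatz:
  u_x = 0
  u_y = - A \sin{\left(y \right)}
Term by term:
  -2·(u_x)² = 0
  -3·(u_y)² = - 3 A^{2} \sin^{2}{\left(y \right)}
  u_x·u_y = 0
So the left-hand side equals
  - 3 A^{2} \sin^{2}{\left(y \right)}
This must equal f(x, y) = - 27 \sin^{2}{\left(y \right)} identically.
Matching coefficients of the independent functions:
  [\sin^{2}{\left(y \right)}]:  - 3 A^{2} = -27
These equations allow (A) = (-3) or (3).
Impose the point condition(s):
  u(0, 0) = 3  ⟹  A = 3
Only A = 3 satisfies everything.
Hence u(x, y) = 3 \cos{\left(y \right)}.

Answer: u(x, y) = 3 \cos{\left(y \right)}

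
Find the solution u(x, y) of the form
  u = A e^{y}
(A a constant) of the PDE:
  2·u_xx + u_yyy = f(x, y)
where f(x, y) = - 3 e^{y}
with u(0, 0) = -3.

Substitute the ansatz u = A e^{y} into the left-hand side.
Derivatives of the ansatz:
  u_xx = 0
  u_yyy = A e^{y}
Term by term:
  2·u_xx = 0
  u_yyy = A e^{y}
So the left-hand side equals
  A e^{y}
This must equal f(x, y) = - 3 e^{y} identically.
Matching coefficients of the independent functions:
  [e^{y}]:  A = -3
Solving: A = -3.
Check against the point condition:
  u(0, 0) = -3  ⟹  A = -3  ✓
Hence u(x, y) = - 3 e^{y}.

Answer: u(x, y) = - 3 e^{y}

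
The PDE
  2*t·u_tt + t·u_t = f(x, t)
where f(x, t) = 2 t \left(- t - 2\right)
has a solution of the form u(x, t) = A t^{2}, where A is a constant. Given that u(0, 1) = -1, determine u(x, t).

Substitute the ansatz u = A t^{2} into the left-hand side.
Derivatives of the ansatz:
  u_tt = 2 A
  u_t = 2 A t
Term by term:
  2*t·u_tt = 4 A t
  t·u_t = 2 A t^{2}
So the left-hand side equals
  2 A t^{2} + 4 A t
This must equal f(x, t) identically; expanded, f = - 2 t^{2} - 4 t.
Matching coefficients of the independent functions:
  [t]:  4 A = -4
  [t^{2}]:  2 A = -2
Solving: A = -1.
Check against the point condition:
  u(0, 1) = -1  ⟹  A = -1  ✓
Hence u(x, t) = - t^{2}.

Answer: u(x, t) = - t^{2}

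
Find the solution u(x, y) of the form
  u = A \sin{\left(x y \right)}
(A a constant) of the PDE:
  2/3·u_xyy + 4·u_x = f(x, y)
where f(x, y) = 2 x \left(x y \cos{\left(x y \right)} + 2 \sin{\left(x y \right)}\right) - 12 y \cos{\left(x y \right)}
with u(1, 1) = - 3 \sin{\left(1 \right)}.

Substitute the ansatz u = A \sin{\left(x y \right)} into the left-hand side.
Derivatives of the ansatz:
  u_xyy = - A x^{2} y \cos{\left(x y \right)} - 2 A x \sin{\left(x y \right)}
  u_x = A y \cos{\left(x y \right)}
Term by term:
  2/3·u_xyy = - \frac{2 A x^{2} y \cos{\left(x y \right)}}{3} - \frac{4 A x \sin{\left(x y \right)}}{3}
  4·u_x = 4 A y \cos{\left(x y \right)}
So the left-hand side equals
  - \frac{2 A x^{2} y \cos{\left(x y \right)}}{3} - \frac{4 A x \sin{\left(x y \right)}}{3} + 4 A y \cos{\left(x y \right)}
This must equal f(x, y) identically; expanded, f = 2 x^{2} y \cos{\left(x y \right)} + 4 x \sin{\left(x y \right)} - 12 y \cos{\left(x y \right)}.
Matching coefficients of the independent functions:
  [x \sin{\left(x y \right)}]:  - \frac{4 A}{3} = 4
  [y \cos{\left(x y \right)}]:  4 A = -12
  [x^{2} y \cos{\left(x y \right)}]:  - \frac{2 A}{3} = 2
Solving: A = -3.
Check against the point condition:
  u(1, 1) = - 3 \sin{\left(1 \right)}  ⟹  A \sin{\left(1 \right)} = - 3 \sin{\left(1 \right)}  ✓
Hence u(x, y) = - 3 \sin{\left(x y \right)}.

Answer: u(x, y) = - 3 \sin{\left(x y \right)}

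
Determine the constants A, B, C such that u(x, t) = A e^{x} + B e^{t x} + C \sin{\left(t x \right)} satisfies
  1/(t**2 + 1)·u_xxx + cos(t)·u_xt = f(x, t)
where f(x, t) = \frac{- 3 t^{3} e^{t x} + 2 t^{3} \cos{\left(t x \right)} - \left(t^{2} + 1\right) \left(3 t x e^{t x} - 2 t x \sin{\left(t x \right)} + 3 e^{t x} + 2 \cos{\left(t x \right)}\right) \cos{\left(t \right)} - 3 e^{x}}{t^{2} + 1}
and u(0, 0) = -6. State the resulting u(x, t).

Substitute the ansatz u = A e^{x} + B e^{t x} + C \sin{\left(t x \right)} into the left-hand side.
Derivatives of the ansatz:
  u_xxx = A e^{x} + B t^{3} e^{t x} - C t^{3} \cos{\left(t x \right)}
  u_xt = B t x e^{t x} + B e^{t x} - C t x \sin{\left(t x \right)} + C \cos{\left(t x \right)}
Term by term:
  1/(t**2 + 1)·u_xxx = \frac{A e^{x}}{t^{2} + 1} + \frac{B t^{3} e^{t x}}{t^{2} + 1} - \frac{C t^{3} \cos{\left(t x \right)}}{t^{2} + 1}
  cos(t)·u_xt = B t x e^{t x} \cos{\left(t \right)} + B e^{t x} \cos{\left(t \right)} - C t x \sin{\left(t x \right)} \cos{\left(t \right)} + C \cos{\left(t \right)} \cos{\left(t x \right)}
So the left-hand side equals
  \frac{A e^{x}}{t^{2} + 1} + \frac{B t^{3} e^{t x}}{t^{2} + 1} + B t x e^{t x} \cos{\left(t \right)} + B e^{t x} \cos{\left(t \right)} - \frac{C t^{3} \cos{\left(t x \right)}}{t^{2} + 1} - C t x \sin{\left(t x \right)} \cos{\left(t \right)} + C \cos{\left(t \right)} \cos{\left(t x \right)}
This must equal f(x, t) identically; expanded, f = - \frac{3 t^{3} e^{t x}}{t^{2} + 1} + \frac{2 t^{3} \cos{\left(t x \right)}}{t^{2} + 1} - 3 t x e^{t x} \cos{\left(t \right)} + 2 t x \sin{\left(t x \right)} \cos{\left(t \right)} - 3 e^{t x} \cos{\left(t \right)} - 2 \cos{\left(t \right)} \cos{\left(t x \right)} - \frac{3 e^{x}}{t^{2} + 1}.
Matching coefficients of the independent functions:
  [\frac{e^{x}}{t^{2} + 1}]:  A = -3
  [e^{t x} \cos{\left(t \right)}, \frac{t^{3} e^{t x}}{t^{2} + 1}, t x e^{t x} \cos{\left(t \right)}]:  B = -3
  [\cos{\left(t \right)} \cos{\left(t x \right)}]:  C = -2
  [\frac{t^{3} \cos{\left(t x \right)}}{t^{2} + 1}, t x \sin{\left(t x \right)} \cos{\left(t \right)}]:  - C = 2
Solving: A = -3, B = -3, C = -2.
Check against the point condition:
  u(0, 0) = -6  ⟹  A + B = -6  ✓
Hence u(x, t) = - 3 e^{x} - 3 e^{t x} - 2 \sin{\left(t x \right)}.

Answer: u(x, t) = - 3 e^{x} - 3 e^{t x} - 2 \sin{\left(t x \right)}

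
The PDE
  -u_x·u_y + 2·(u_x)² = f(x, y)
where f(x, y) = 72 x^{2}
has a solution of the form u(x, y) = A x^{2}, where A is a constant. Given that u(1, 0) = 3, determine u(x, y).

Substitute the ansatz u = A x^{2} into the left-hand side.
Derivatives of the ansatz:
  u_x = 2 A x
  u_y = 0
Term by term:
  -u_x·u_y = 0
  2·(u_x)² = 8 A^{2} x^{2}
So the left-hand side equals
  8 A^{2} x^{2}
This must equal f(x, y) = 72 x^{2} identically.
Matching coefficients of the independent functions:
  [x^{2}]:  8 A^{2} = 72
These equations allow (A) = (-3) or (3).
Impose the point condition(s):
  u(1, 0) = 3  ⟹  A = 3
Only A = 3 satisfies everything.
Hence u(x, y) = 3 x^{2}.

Answer: u(x, y) = 3 x^{2}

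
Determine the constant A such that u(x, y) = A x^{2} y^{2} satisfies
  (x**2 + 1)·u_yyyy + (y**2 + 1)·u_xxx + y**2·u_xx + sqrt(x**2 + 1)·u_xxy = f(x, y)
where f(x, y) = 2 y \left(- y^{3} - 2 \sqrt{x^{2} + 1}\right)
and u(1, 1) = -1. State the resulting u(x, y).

Answer: u(x, y) = - x^{2} y^{2}

Derivation:
Substitute the ansatz u = A x^{2} y^{2} into the left-hand side.
Derivatives of the ansatz:
  u_yyyy = 0
  u_xxx = 0
  u_xx = 2 A y^{2}
  u_xxy = 4 A y
Term by term:
  (x**2 + 1)·u_yyyy = 0
  (y**2 + 1)·u_xxx = 0
  y**2·u_xx = 2 A y^{4}
  sqrt(x**2 + 1)·u_xxy = 4 A y \sqrt{x^{2} + 1}
So the left-hand side equals
  2 A y^{4} + 4 A y \sqrt{x^{2} + 1}
This must equal f(x, y) identically; expanded, f = - 2 y^{4} - 4 y \sqrt{x^{2} + 1}.
Matching coefficients of the independent functions:
  [y^{4}]:  2 A = -2
  [y \sqrt{x^{2} + 1}]:  4 A = -4
Solving: A = -1.
Check against the point condition:
  u(1, 1) = -1  ⟹  A = -1  ✓
Hence u(x, y) = - x^{2} y^{2}.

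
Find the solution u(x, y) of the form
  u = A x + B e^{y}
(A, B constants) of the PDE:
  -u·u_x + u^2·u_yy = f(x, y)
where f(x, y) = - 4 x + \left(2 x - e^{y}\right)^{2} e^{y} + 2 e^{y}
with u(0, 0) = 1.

Answer: u(x, y) = - 2 x + e^{y}

Derivation:
Substitute the ansatz u = A x + B e^{y} into the left-hand side.
Derivatives of the ansatz:
  u_x = A
  u_yy = B e^{y}
Term by term:
  -u·u_x = - A^{2} x - A B e^{y}
  u^2·u_yy = A^{2} B x^{2} e^{y} + 2 A B^{2} x e^{2 y} + B^{3} e^{3 y}
So the left-hand side equals
  A^{2} B x^{2} e^{y} - A^{2} x + 2 A B^{2} x e^{2 y} - A B e^{y} + B^{3} e^{3 y}
This must equal f(x, y) identically; expanded, f = 4 x^{2} e^{y} - 4 x e^{2 y} - 4 x + e^{3 y} + 2 e^{y}.
Matching coefficients of the independent functions:
  [x]:  - A^{2} = -4
  [x e^{2 y}]:  2 A B^{2} = -4
  [x^{2} e^{y}]:  A^{2} B = 4
  [e^{y}]:  - A B = 2
  [e^{3 y}]:  B^{3} = 1
Solving: A = -2, B = 1.
Check against the point condition:
  u(0, 0) = 1  ⟹  B = 1  ✓
Hence u(x, y) = - 2 x + e^{y}.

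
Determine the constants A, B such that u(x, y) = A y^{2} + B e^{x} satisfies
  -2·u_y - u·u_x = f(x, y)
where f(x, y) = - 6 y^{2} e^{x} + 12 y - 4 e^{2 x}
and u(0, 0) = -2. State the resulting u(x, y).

Substitute the ansatz u = A y^{2} + B e^{x} into the left-hand side.
Derivatives of the ansatz:
  u_y = 2 A y
  u_x = B e^{x}
Term by term:
  -2·u_y = - 4 A y
  -u·u_x = - A B y^{2} e^{x} - B^{2} e^{2 x}
So the left-hand side equals
  - A B y^{2} e^{x} - 4 A y - B^{2} e^{2 x}
This must equal f(x, y) = - 6 y^{2} e^{x} + 12 y - 4 e^{2 x} identically.
Matching coefficients of the independent functions:
  [y]:  - 4 A = 12
  [y^{2} e^{x}]:  - A B = -6
  [e^{2 x}]:  - B^{2} = -4
Solving: A = -3, B = -2.
Check against the point condition:
  u(0, 0) = -2  ⟹  B = -2  ✓
Hence u(x, y) = - 3 y^{2} - 2 e^{x}.

Answer: u(x, y) = - 3 y^{2} - 2 e^{x}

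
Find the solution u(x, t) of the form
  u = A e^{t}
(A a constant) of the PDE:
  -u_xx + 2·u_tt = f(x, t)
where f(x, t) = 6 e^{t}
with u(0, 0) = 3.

Substitute the ansatz u = A e^{t} into the left-hand side.
Derivatives of the ansatz:
  u_xx = 0
  u_tt = A e^{t}
Term by term:
  -u_xx = 0
  2·u_tt = 2 A e^{t}
So the left-hand side equals
  2 A e^{t}
This must equal f(x, t) = 6 e^{t} identically.
Matching coefficients of the independent functions:
  [e^{t}]:  2 A = 6
Solving: A = 3.
Check against the point condition:
  u(0, 0) = 3  ⟹  A = 3  ✓
Hence u(x, t) = 3 e^{t}.

Answer: u(x, t) = 3 e^{t}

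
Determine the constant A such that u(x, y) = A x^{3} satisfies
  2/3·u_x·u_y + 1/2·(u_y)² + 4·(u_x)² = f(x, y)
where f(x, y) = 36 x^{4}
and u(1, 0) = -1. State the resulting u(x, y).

Answer: u(x, y) = - x^{3}

Derivation:
Substitute the ansatz u = A x^{3} into the left-hand side.
Derivatives of the ansatz:
  u_x = 3 A x^{2}
  u_y = 0
Term by term:
  2/3·u_x·u_y = 0
  1/2·(u_y)² = 0
  4·(u_x)² = 36 A^{2} x^{4}
So the left-hand side equals
  36 A^{2} x^{4}
This must equal f(x, y) = 36 x^{4} identically.
Matching coefficients of the independent functions:
  [x^{4}]:  36 A^{2} = 36
These equations allow (A) = (-1) or (1).
Impose the point condition(s):
  u(1, 0) = -1  ⟹  A = -1
Only A = -1 satisfies everything.
Hence u(x, y) = - x^{3}.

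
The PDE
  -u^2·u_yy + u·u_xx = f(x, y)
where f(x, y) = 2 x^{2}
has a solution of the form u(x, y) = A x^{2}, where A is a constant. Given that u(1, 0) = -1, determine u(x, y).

Substitute the ansatz u = A x^{2} into the left-hand side.
Derivatives of the ansatz:
  u_yy = 0
  u_xx = 2 A
Term by term:
  -u^2·u_yy = 0
  u·u_xx = 2 A^{2} x^{2}
So the left-hand side equals
  2 A^{2} x^{2}
This must equal f(x, y) = 2 x^{2} identically.
Matching coefficients of the independent functions:
  [x^{2}]:  2 A^{2} = 2
These equations allow (A) = (-1) or (1).
Impose the point condition(s):
  u(1, 0) = -1  ⟹  A = -1
Only A = -1 satisfies everything.
Hence u(x, y) = - x^{2}.

Answer: u(x, y) = - x^{2}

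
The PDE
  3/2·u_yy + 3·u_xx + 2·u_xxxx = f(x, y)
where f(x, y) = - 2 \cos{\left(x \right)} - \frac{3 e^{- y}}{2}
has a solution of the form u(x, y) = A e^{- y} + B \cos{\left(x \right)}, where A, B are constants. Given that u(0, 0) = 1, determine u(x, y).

Answer: u(x, y) = 2 \cos{\left(x \right)} - e^{- y}

Derivation:
Substitute the ansatz u = A e^{- y} + B \cos{\left(x \right)} into the left-hand side.
Derivatives of the ansatz:
  u_yy = A e^{- y}
  u_xx = - B \cos{\left(x \right)}
  u_xxxx = B \cos{\left(x \right)}
Term by term:
  3/2·u_yy = \frac{3 A e^{- y}}{2}
  3·u_xx = - 3 B \cos{\left(x \right)}
  2·u_xxxx = 2 B \cos{\left(x \right)}
So the left-hand side equals
  \frac{3 A e^{- y}}{2} - B \cos{\left(x \right)}
This must equal f(x, y) = - 2 \cos{\left(x \right)} - \frac{3 e^{- y}}{2} identically.
Matching coefficients of the independent functions:
  [e^{- y}]:  \frac{3 A}{2} = - \frac{3}{2}
  [\cos{\left(x \right)}]:  - B = -2
Solving: A = -1, B = 2.
Check against the point condition:
  u(0, 0) = 1  ⟹  A + B = 1  ✓
Hence u(x, y) = 2 \cos{\left(x \right)} - e^{- y}.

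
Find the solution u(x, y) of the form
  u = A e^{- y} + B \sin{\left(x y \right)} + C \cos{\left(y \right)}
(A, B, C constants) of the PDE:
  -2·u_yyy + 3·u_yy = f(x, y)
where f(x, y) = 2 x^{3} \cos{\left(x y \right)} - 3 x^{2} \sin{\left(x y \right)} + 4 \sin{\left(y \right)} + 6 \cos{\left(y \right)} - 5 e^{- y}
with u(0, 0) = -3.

Substitute the ansatz u = A e^{- y} + B \sin{\left(x y \right)} + C \cos{\left(y \right)} into the left-hand side.
Derivatives of the ansatz:
  u_yyy = - A e^{- y} - B x^{3} \cos{\left(x y \right)} + C \sin{\left(y \right)}
  u_yy = A e^{- y} - B x^{2} \sin{\left(x y \right)} - C \cos{\left(y \right)}
Term by term:
  -2·u_yyy = 2 A e^{- y} + 2 B x^{3} \cos{\left(x y \right)} - 2 C \sin{\left(y \right)}
  3·u_yy = 3 A e^{- y} - 3 B x^{2} \sin{\left(x y \right)} - 3 C \cos{\left(y \right)}
So the left-hand side equals
  5 A e^{- y} + 2 B x^{3} \cos{\left(x y \right)} - 3 B x^{2} \sin{\left(x y \right)} - 2 C \sin{\left(y \right)} - 3 C \cos{\left(y \right)}
This must equal f(x, y) = 2 x^{3} \cos{\left(x y \right)} - 3 x^{2} \sin{\left(x y \right)} + 4 \sin{\left(y \right)} + 6 \cos{\left(y \right)} - 5 e^{- y} identically.
Matching coefficients of the independent functions:
  [x^{2} \sin{\left(x y \right)}]:  - 3 B = -3
  [x^{3} \cos{\left(x y \right)}]:  2 B = 2
  [e^{- y}]:  5 A = -5
  [\sin{\left(y \right)}]:  - 2 C = 4
  [\cos{\left(y \right)}]:  - 3 C = 6
Solving: A = -1, B = 1, C = -2.
Check against the point condition:
  u(0, 0) = -3  ⟹  A + C = -3  ✓
Hence u(x, y) = \sin{\left(x y \right)} - 2 \cos{\left(y \right)} - e^{- y}.

Answer: u(x, y) = \sin{\left(x y \right)} - 2 \cos{\left(y \right)} - e^{- y}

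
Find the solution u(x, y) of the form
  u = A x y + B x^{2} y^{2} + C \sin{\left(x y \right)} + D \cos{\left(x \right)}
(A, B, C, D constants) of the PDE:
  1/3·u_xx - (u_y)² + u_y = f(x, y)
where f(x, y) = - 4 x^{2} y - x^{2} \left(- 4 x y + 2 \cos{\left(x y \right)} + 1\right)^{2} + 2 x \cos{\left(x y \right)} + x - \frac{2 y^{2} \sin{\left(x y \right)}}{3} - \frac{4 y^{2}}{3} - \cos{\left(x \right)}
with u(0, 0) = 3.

Answer: u(x, y) = - 2 x^{2} y^{2} + x y + 2 \sin{\left(x y \right)} + 3 \cos{\left(x \right)}

Derivation:
Substitute the ansatz u = A x y + B x^{2} y^{2} + C \sin{\left(x y \right)} + D \cos{\left(x \right)} into the left-hand side.
Derivatives of the ansatz:
  u_xx = 2 B y^{2} - C y^{2} \sin{\left(x y \right)} - D \cos{\left(x \right)}
  u_y = A x + 2 B x^{2} y + C x \cos{\left(x y \right)}
Term by term:
  1/3·u_xx = \frac{2 B y^{2}}{3} - \frac{C y^{2} \sin{\left(x y \right)}}{3} - \frac{D \cos{\left(x \right)}}{3}
  -(u_y)² = - A^{2} x^{2} - 4 A B x^{3} y - 2 A C x^{2} \cos{\left(x y \right)} - 4 B^{2} x^{4} y^{2} - 4 B C x^{3} y \cos{\left(x y \right)} - C^{2} x^{2} \cos^{2}{\left(x y \right)}
  u_y = A x + 2 B x^{2} y + C x \cos{\left(x y \right)}
So the left-hand side equals
  - A^{2} x^{2} - 4 A B x^{3} y - 2 A C x^{2} \cos{\left(x y \right)} + A x - 4 B^{2} x^{4} y^{2} - 4 B C x^{3} y \cos{\left(x y \right)} + 2 B x^{2} y + \frac{2 B y^{2}}{3} - C^{2} x^{2} \cos^{2}{\left(x y \right)} + C x \cos{\left(x y \right)} - \frac{C y^{2} \sin{\left(x y \right)}}{3} - \frac{D \cos{\left(x \right)}}{3}
This must equal f(x, y) identically; expanded, f = - 16 x^{4} y^{2} + 16 x^{3} y \cos{\left(x y \right)} + 8 x^{3} y - 4 x^{2} y - 4 x^{2} \cos^{2}{\left(x y \right)} - 4 x^{2} \cos{\left(x y \right)} - x^{2} + 2 x \cos{\left(x y \right)} + x - \frac{2 y^{2} \sin{\left(x y \right)}}{3} - \frac{4 y^{2}}{3} - \cos{\left(x \right)}.
Matching coefficients of the independent functions:
  [x]:  A = 1
  [x^{2}]:  - A^{2} = -1
  [y^{2}]:  \frac{2 B}{3} = - \frac{4}{3}
  [x \cos{\left(x y \right)}]:  C = 2
  [x^{2} y]:  2 B = -4
  [x^{2} \cos{\left(x y \right)}]:  - 2 A C = -4
  [x^{2} \cos^{2}{\left(x y \right)}]:  - C^{2} = -4
  [x^{3} y]:  - 4 A B = 8
  [x^{4} y^{2}]:  - 4 B^{2} = -16
  [y^{2} \sin{\left(x y \right)}]:  - \frac{C}{3} = - \frac{2}{3}
  [x^{3} y \cos{\left(x y \right)}]:  - 4 B C = 16
  [\cos{\left(x \right)}]:  - \frac{D}{3} = -1
Solving: A = 1, B = -2, C = 2, D = 3.
Check against the point condition:
  u(0, 0) = 3  ⟹  D = 3  ✓
Hence u(x, y) = - 2 x^{2} y^{2} + x y + 2 \sin{\left(x y \right)} + 3 \cos{\left(x \right)}.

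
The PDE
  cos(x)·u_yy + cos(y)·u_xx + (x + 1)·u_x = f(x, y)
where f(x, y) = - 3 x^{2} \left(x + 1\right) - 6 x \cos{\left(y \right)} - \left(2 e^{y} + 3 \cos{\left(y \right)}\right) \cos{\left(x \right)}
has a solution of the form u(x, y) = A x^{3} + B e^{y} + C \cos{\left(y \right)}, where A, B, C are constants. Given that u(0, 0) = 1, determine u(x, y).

Substitute the ansatz u = A x^{3} + B e^{y} + C \cos{\left(y \right)} into the left-hand side.
Derivatives of the ansatz:
  u_yy = B e^{y} - C \cos{\left(y \right)}
  u_xx = 6 A x
  u_x = 3 A x^{2}
Term by term:
  cos(x)·u_yy = B e^{y} \cos{\left(x \right)} - C \cos{\left(x \right)} \cos{\left(y \right)}
  cos(y)·u_xx = 6 A x \cos{\left(y \right)}
  (x + 1)·u_x = 3 A x^{3} + 3 A x^{2}
So the left-hand side equals
  3 A x^{3} + 3 A x^{2} + 6 A x \cos{\left(y \right)} + B e^{y} \cos{\left(x \right)} - C \cos{\left(x \right)} \cos{\left(y \right)}
This must equal f(x, y) identically; expanded, f = - 3 x^{3} - 3 x^{2} - 6 x \cos{\left(y \right)} - 2 e^{y} \cos{\left(x \right)} - 3 \cos{\left(x \right)} \cos{\left(y \right)}.
Matching coefficients of the independent functions:
  [x^{2}, x^{3}]:  3 A = -3
  [x \cos{\left(y \right)}]:  6 A = -6
  [e^{y} \cos{\left(x \right)}]:  B = -2
  [\cos{\left(x \right)} \cos{\left(y \right)}]:  - C = -3
Solving: A = -1, B = -2, C = 3.
Check against the point condition:
  u(0, 0) = 1  ⟹  B + C = 1  ✓
Hence u(x, y) = - x^{3} - 2 e^{y} + 3 \cos{\left(y \right)}.

Answer: u(x, y) = - x^{3} - 2 e^{y} + 3 \cos{\left(y \right)}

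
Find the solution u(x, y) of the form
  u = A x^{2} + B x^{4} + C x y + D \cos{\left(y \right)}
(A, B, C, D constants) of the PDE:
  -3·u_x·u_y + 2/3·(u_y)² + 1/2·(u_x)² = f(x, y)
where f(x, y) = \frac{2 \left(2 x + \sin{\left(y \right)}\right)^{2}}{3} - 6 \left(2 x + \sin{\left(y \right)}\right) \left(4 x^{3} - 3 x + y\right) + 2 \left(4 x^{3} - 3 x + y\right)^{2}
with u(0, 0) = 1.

Answer: u(x, y) = - 2 x^{4} + 3 x^{2} - 2 x y + \cos{\left(y \right)}

Derivation:
Substitute the ansatz u = A x^{2} + B x^{4} + C x y + D \cos{\left(y \right)} into the left-hand side.
Derivatives of the ansatz:
  u_x = 2 A x + 4 B x^{3} + C y
  u_y = C x - D \sin{\left(y \right)}
Term by term:
  -3·u_x·u_y = - 6 A C x^{2} + 6 A D x \sin{\left(y \right)} - 12 B C x^{4} + 12 B D x^{3} \sin{\left(y \right)} - 3 C^{2} x y + 3 C D y \sin{\left(y \right)}
  2/3·(u_y)² = \frac{2 C^{2} x^{2}}{3} - \frac{4 C D x \sin{\left(y \right)}}{3} + \frac{2 D^{2} \sin^{2}{\left(y \right)}}{3}
  1/2·(u_x)² = 2 A^{2} x^{2} + 8 A B x^{4} + 2 A C x y + 8 B^{2} x^{6} + 4 B C x^{3} y + \frac{C^{2} y^{2}}{2}
So the left-hand side equals
  2 A^{2} x^{2} + 8 A B x^{4} - 6 A C x^{2} + 2 A C x y + 6 A D x \sin{\left(y \right)} + 8 B^{2} x^{6} - 12 B C x^{4} + 4 B C x^{3} y + 12 B D x^{3} \sin{\left(y \right)} + \frac{2 C^{2} x^{2}}{3} - 3 C^{2} x y + \frac{C^{2} y^{2}}{2} - \frac{4 C D x \sin{\left(y \right)}}{3} + 3 C D y \sin{\left(y \right)} + \frac{2 D^{2} \sin^{2}{\left(y \right)}}{3}
This must equal f(x, y) identically; expanded, f = 32 x^{6} - 96 x^{4} + 16 x^{3} y - 24 x^{3} \sin{\left(y \right)} + \frac{170 x^{2}}{3} - 24 x y + \frac{62 x \sin{\left(y \right)}}{3} + 2 y^{2} - 6 y \sin{\left(y \right)} + \frac{2 \sin^{2}{\left(y \right)}}{3}.
Matching coefficients of the independent functions:
  [x^{2}]:  2 A^{2} - 6 A C + \frac{2 C^{2}}{3} = \frac{170}{3}
  [x^{4}]:  8 A B - 12 B C = -96
  [x^{6}]:  8 B^{2} = 32
  [y^{2}]:  \frac{C^{2}}{2} = 2
  [x y]:  2 A C - 3 C^{2} = -24
  [x \sin{\left(y \right)}]:  6 A D - \frac{4 C D}{3} = \frac{62}{3}
  [x^{3} y]:  4 B C = 16
  [x^{3} \sin{\left(y \right)}]:  12 B D = -24
  [y \sin{\left(y \right)}]:  3 C D = -6
  [\sin^{2}{\left(y \right)}]:  \frac{2 D^{2}}{3} = \frac{2}{3}
These equations allow (A, B, C, D) = (-3, 2, 2, -1) or (3, -2, -2, 1).
Impose the point condition(s):
  u(0, 0) = 1  ⟹  D = 1
Only A = 3, B = -2, C = -2, D = 1 satisfies everything.
Hence u(x, y) = - 2 x^{4} + 3 x^{2} - 2 x y + \cos{\left(y \right)}.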